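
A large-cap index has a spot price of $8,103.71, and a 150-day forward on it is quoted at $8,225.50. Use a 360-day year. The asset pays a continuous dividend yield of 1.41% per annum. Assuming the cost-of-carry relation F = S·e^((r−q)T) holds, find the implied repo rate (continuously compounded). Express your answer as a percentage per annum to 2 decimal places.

4.99%

From F = S·e^((r−q)T): (r − q) = ln(F/S)/T
ln(8225.50/8103.71) = ln(1.015029) = 0.014917
(r − q) = 0.014917 / (150/360) = 0.035801
r = ln(F/S)/T + q = 0.035801 + 0.0141 = 0.049901
r = 4.99%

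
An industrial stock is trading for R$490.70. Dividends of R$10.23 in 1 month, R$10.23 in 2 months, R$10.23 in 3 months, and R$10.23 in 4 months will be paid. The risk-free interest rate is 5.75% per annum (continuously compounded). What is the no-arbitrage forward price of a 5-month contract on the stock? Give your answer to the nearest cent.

PV(dividends) I = 10.23·e^(−0.0575·1/12) + 10.23·e^(−0.0575·2/12) + 10.23·e^(−0.0575·3/12) + 10.23·e^(−0.0575·4/12)
I = 10.1811 + 10.1324 + 10.0840 + 10.0358 = 40.4333
F = (S − I)·e^(rT) = (490.70 − 40.4333) · e^(0.0575·5/12)
= 450.2667 · e^0.023958 = 450.2667 × 1.024247 = R$461.18

R$461.18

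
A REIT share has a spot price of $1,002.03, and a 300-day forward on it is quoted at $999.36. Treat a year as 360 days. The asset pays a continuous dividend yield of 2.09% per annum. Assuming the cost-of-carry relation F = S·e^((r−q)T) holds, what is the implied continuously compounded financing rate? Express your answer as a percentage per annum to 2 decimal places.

From F = S·e^((r−q)T): (r − q) = ln(F/S)/T
ln(999.36/1002.03) = ln(0.997335) = -0.002669
(r − q) = -0.002669 / (300/360) = -0.003203
r = ln(F/S)/T + q = -0.003203 + 0.0209 = 0.017697
r = 1.77%

1.77%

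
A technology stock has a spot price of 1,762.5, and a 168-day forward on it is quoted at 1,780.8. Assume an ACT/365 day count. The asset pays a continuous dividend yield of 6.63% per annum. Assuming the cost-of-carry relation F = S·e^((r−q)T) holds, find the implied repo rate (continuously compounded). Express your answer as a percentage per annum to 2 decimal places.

From F = S·e^((r−q)T): (r − q) = ln(F/S)/T
ln(1780.8/1762.5) = ln(1.010383) = 0.010329
(r − q) = 0.010329 / (168/365) = 0.022441
r = ln(F/S)/T + q = 0.022441 + 0.0663 = 0.088741
r = 8.87%

8.87%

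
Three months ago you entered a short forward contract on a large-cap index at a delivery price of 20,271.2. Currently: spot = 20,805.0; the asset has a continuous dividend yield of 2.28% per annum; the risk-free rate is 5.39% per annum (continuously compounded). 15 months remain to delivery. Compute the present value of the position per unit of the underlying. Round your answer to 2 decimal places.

-1270.01

Current fair forward for the remaining 15 months: F = S·e^((r − q)·T), (r − q) = 0.0539 − 0.0228 = 0.0311
F = 20805.0 · e^(0.0311 × 15/12) = 20805.0 × 1.03964052 = 21629.7210
Value of long forward = (F − K)·e^(−rT) = (21629.7210 − 20271.2) · e^(−0.0539·15/12)
= 1358.5210 × 0.93484457 = 1270.01
Short position value = −(long value) = -1270.01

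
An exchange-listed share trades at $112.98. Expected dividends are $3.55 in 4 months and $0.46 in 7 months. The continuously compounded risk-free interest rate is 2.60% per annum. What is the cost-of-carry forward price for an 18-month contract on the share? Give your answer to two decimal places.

$113.34

PV(dividends) I = 3.55·e^(−0.0260·4/12) + 0.46·e^(−0.0260·7/12)
I = 3.5194 + 0.4531 = 3.9725
F = (S − I)·e^(rT) = (112.98 − 3.9725) · e^(0.0260·18/12)
= 109.0075 · e^0.039000 = 109.0075 × 1.039770 = $113.34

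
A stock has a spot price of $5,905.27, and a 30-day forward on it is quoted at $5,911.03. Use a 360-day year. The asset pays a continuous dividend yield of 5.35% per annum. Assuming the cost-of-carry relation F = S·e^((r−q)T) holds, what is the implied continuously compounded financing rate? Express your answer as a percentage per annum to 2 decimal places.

6.52%

From F = S·e^((r−q)T): (r − q) = ln(F/S)/T
ln(5911.03/5905.27) = ln(1.000975) = 0.000975
(r − q) = 0.000975 / (30/360) = 0.011700
r = ln(F/S)/T + q = 0.011700 + 0.0535 = 0.065200
r = 6.52%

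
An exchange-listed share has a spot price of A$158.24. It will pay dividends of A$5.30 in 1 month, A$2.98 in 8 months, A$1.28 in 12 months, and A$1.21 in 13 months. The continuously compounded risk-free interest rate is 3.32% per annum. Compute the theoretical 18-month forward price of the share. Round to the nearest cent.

PV(dividends) I = 5.30·e^(−0.0332·1/12) + 2.98·e^(−0.0332·8/12) + 1.28·e^(−0.0332·12/12) + 1.21·e^(−0.0332·13/12)
I = 5.2854 + 2.9148 + 1.2382 + 1.1673 = 10.6057
F = (S − I)·e^(rT) = (158.24 − 10.6057) · e^(0.0332·18/12)
= 147.6343 · e^0.049800 = 147.6343 × 1.051061 = A$155.17

A$155.17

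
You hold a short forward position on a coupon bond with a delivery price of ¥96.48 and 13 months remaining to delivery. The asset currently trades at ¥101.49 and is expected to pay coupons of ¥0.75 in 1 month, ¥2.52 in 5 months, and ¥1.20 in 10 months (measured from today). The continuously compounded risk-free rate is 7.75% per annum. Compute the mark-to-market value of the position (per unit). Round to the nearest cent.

-¥8.47

PV(remaining coupons) I = 0.75·e^(−0.0775·1/12) + 2.52·e^(−0.0775·5/12) + 1.20·e^(−0.0775·10/12) = 4.3100
Current forward F = (S − I)·e^(rT) = (101.49 − 4.3100)·e^(0.0775·13/12) = 97.1800 × 1.087584 = 105.6914
Value (long) = (F − K)·e^(−rT) = (105.6914 − 96.48) × 0.919470 = 8.4696
Short position value = −(long value) = -¥8.47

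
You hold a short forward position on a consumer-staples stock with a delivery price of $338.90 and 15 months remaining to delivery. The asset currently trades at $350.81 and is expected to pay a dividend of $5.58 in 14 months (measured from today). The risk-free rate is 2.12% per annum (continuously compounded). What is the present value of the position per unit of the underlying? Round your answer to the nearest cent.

-$15.33

PV(remaining dividends) I = 5.58·e^(−0.0212·14/12) = 5.4437
Current forward F = (S − I)·e^(rT) = (350.81 − 5.4437)·e^(0.0212·15/12) = 345.3663 × 1.026854 = 354.6408
Value (long) = (F − K)·e^(−rT) = (354.6408 − 338.90) × 0.973848 = 15.3291
Short position value = −(long value) = -$15.33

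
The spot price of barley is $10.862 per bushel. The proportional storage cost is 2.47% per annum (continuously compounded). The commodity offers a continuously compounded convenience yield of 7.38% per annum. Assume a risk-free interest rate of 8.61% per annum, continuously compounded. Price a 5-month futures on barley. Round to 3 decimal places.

Net carry = r + u − y = 0.0861 + 0.0247 − 0.0738 = 0.0370
F = S·e^((r+u−y)T) = 10.862 · e^(0.0370 × 5/12) = 10.862 · e^0.015417
= 10.862 × 1.015536 = $11.031 per bushel

$11.031 per bushel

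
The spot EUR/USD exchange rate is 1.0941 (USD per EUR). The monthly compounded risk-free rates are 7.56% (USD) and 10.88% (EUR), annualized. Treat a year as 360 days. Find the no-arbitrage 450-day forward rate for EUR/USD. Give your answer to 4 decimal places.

By covered interest parity, F = S · (1+r_USD/12)^(12T) / (1+r_EUR/12)^(12T)
= 1.0941 × 1.098783 / 1.144980 = 1.0941 × 0.959653
F = 1.0500 USD per EUR

1.0500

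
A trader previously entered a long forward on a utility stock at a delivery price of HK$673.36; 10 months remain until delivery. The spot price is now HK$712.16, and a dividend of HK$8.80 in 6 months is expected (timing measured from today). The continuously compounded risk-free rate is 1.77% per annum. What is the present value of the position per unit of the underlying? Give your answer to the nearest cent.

PV(remaining dividends) I = 8.80·e^(−0.0177·6/12) = 8.7225
Current forward F = (S − I)·e^(rT) = (712.16 − 8.7225)·e^(0.0177·10/12) = 703.4375 × 1.014859 = 713.8899
Value (long) = (F − K)·e^(−rT) = (713.8899 − 673.36) × 0.985358 = 39.9365
Value = HK$39.94

HK$39.94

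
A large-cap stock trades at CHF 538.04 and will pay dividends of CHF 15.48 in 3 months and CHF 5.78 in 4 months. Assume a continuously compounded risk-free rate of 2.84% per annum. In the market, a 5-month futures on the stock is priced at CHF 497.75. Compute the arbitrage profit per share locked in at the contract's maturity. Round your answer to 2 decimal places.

CHF 25.35 per share

PV(dividends) I = 15.48·e^(−0.0284·3/12) + 5.78·e^(−0.0284·4/12) = 21.0960
Fair futures F* = (S − I)·e^(rT) = (538.04 − 21.0960)·e^0.011833 = 516.9440 × 1.011903 = 523.0972
Market CHF 497.75 < fair 523.0972: forward underpriced → reverse cash-and-carry (short the stock, invest proceeds at r, pay the dividends, go long the forward).
Profit at T = |F_mkt − F*| = |497.75 − 523.0972| = CHF 25.35 per share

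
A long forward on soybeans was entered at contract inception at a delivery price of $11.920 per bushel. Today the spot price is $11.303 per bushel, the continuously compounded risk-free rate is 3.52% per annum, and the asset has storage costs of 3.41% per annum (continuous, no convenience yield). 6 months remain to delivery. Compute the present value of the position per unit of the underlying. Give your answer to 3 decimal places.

-$0.215 per bushel

Current fair forward for the remaining 6 months: F = S·e^((r + u)·T), (r + u) = 0.0352 + 0.0341 = 0.0693
F = 11.303 · e^(0.0693 × 6/12) = 11.303 × 1.035257 = 11.7015
Value of long forward = (F − K)·e^(−rT) = (11.7015 − 11.920) · e^(−0.0352·6/12)
= -0.2185 × 0.982554 = -0.215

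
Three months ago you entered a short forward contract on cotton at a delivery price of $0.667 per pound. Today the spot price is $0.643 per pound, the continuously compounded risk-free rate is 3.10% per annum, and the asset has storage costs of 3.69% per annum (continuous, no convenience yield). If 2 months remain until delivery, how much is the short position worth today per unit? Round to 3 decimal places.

Current fair forward for the remaining 2 months: F = S·e^((r + u)·T), (r + u) = 0.0310 + 0.0369 = 0.0679
F = 0.643 · e^(0.0679 × 2/12) = 0.643 × 1.011381 = 0.6503
Value of long forward = (F − K)·e^(−rT) = (0.6503 − 0.667) · e^(−0.0310·2/12)
= -0.0167 × 0.994847 = -0.017
Short position value = −(long value) = $0.017

$0.017 per pound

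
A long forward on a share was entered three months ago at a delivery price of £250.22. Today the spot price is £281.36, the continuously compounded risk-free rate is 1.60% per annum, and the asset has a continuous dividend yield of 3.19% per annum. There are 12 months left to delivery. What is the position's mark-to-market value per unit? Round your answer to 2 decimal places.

Current fair forward for the remaining 12 months: F = S·e^((r − q)·T), (r − q) = 0.0160 − 0.0319 = -0.0159
F = 281.36 · e^(-0.0159 × 12/12) = 281.36 × 0.984226 = 276.9218
Value of long forward = (F − K)·e^(−rT) = (276.9218 − 250.22) · e^(−0.0160·12/12)
= 26.7018 × 0.984127 = 26.28

£26.28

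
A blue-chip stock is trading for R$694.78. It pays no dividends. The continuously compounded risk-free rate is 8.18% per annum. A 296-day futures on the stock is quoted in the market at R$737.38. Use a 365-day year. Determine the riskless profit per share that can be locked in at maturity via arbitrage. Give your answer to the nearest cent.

Fair futures: F* = S·e^(carry·T), with carry = r = 0.0818
F* = 694.78 · e^(0.0818 × 296/365) = 694.78 · e^0.066336 = 694.78 × 1.068586 = R$742.4322
Market R$737.38 < fair R$742.4322: forward underpriced → reverse cash-and-carry (short spot, go long the forward).
At maturity, profit = |F_mkt − F*| = |737.38 − 742.4322| = R$5.05 per share

R$5.05 per share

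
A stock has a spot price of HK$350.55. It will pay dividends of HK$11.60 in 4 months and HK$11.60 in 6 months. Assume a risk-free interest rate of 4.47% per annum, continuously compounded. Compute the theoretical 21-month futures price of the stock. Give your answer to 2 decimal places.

HK$354.45

PV(dividends) I = 11.60·e^(−0.0447·4/12) + 11.60·e^(−0.0447·6/12)
I = 11.4284 + 11.3436 = 22.7720
F = (S − I)·e^(rT) = (350.55 − 22.7720) · e^(0.0447·21/12)
= 327.7780 · e^0.078225 = 327.7780 × 1.081366 = HK$354.45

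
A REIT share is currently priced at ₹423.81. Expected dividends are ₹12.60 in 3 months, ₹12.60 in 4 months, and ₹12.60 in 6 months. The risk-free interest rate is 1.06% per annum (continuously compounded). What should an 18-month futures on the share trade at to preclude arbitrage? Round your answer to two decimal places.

₹392.34

PV(dividends) I = 12.60·e^(−0.0106·3/12) + 12.60·e^(−0.0106·4/12) + 12.60·e^(−0.0106·6/12)
I = 12.5667 + 12.5556 + 12.5334 = 37.6557
F = (S − I)·e^(rT) = (423.81 − 37.6557) · e^(0.0106·18/12)
= 386.1543 · e^0.015900 = 386.1543 × 1.016027 = ₹392.34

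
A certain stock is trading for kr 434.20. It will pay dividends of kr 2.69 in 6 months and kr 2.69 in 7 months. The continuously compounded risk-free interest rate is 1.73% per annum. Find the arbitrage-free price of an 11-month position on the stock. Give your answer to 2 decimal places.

PV(dividends) I = 2.69·e^(−0.0173·6/12) + 2.69·e^(−0.0173·7/12)
I = 2.6668 + 2.6630 = 5.3298
F = (S − I)·e^(rT) = (434.20 − 5.3298) · e^(0.0173·11/12)
= 428.8702 · e^0.015858 = 428.8702 × 1.015984 = kr 435.73

kr 435.73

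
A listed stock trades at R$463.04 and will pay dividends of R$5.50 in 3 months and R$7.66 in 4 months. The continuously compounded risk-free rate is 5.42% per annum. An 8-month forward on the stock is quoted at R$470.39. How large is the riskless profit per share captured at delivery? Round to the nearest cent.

R$3.74 per share

PV(dividends) I = 5.50·e^(−0.0542·3/12) + 7.66·e^(−0.0542·4/12) = 12.9488
Fair forward F* = (S − I)·e^(rT) = (463.04 − 12.9488)·e^0.036133 = 450.0912 × 1.036794 = 466.6519
Market R$470.39 > fair 466.6519: forward overpriced → cash-and-carry (borrow at r, buy the stock and collect the dividends, short the forward).
Profit at T = |F_mkt − F*| = |470.39 − 466.6519| = R$3.74 per share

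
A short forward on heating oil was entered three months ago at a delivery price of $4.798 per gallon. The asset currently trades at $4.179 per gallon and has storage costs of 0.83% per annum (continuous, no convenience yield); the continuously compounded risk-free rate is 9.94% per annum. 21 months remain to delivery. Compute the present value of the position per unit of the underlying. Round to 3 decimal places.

-$0.208 per gallon

Current fair forward for the remaining 21 months: F = S·e^((r + u)·T), (r + u) = 0.0994 + 0.0083 = 0.1077
F = 4.179 · e^(0.1077 × 21/12) = 4.179 × 1.207407 = 5.0458
Value of long forward = (F − K)·e^(−rT) = (5.0458 − 4.798) · e^(−0.0994·21/12)
= 0.2478 × 0.840339 = 0.208
Short position value = −(long value) = -$0.208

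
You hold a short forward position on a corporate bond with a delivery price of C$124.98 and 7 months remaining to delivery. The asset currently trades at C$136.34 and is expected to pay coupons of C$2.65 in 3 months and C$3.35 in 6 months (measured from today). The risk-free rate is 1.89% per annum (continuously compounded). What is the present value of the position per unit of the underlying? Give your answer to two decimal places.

-C$6.77

PV(remaining coupons) I = 2.65·e^(−0.0189·3/12) + 3.35·e^(−0.0189·6/12) = 5.9560
Current forward F = (S − I)·e^(rT) = (136.34 − 5.9560)·e^(0.0189·7/12) = 130.3840 × 1.011086 = 131.8294
Value (long) = (F − K)·e^(−rT) = (131.8294 − 124.98) × 0.989036 = 6.7743
Short position value = −(long value) = -C$6.77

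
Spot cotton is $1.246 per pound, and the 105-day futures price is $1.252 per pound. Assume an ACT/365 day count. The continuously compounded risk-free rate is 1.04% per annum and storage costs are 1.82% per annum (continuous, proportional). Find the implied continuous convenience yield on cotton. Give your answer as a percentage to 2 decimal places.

1.19%

F = S·e^((r+u−y)T) ⇒ (r+u−y) = ln(F/S)/T
ln(1.252/1.246) = 0.004804; /T ⇒ 0.016700
y = r + u − ln(F/S)/T = 0.0104 + 0.0182 − 0.016700 = 0.011900
y = 1.19%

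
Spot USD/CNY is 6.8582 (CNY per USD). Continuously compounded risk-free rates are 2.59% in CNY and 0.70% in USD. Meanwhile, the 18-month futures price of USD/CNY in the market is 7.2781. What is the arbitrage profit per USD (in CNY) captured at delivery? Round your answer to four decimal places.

0.2227 per USD (in CNY)

Fair futures: F* = S·e^(carry·T), with carry = (r_CNY − r_USD) = 0.0259 − 0.0070 = 0.0189
F* = 6.8582 · e^(0.0189 × 18/12) = 6.8582 · e^0.028350 = 6.8582 × 1.028756 = 7.0554
Market 7.2781 > fair 7.0554: forward overpriced → cash-and-carry (buy spot, short the forward).
At maturity, profit = |F_mkt − F*| = |7.2781 − 7.0554| = 0.2227 per USD (in CNY)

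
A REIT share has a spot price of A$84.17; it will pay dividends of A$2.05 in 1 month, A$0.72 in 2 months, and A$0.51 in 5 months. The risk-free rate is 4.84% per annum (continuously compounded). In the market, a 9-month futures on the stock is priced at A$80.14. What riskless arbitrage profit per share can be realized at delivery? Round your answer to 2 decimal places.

PV(dividends) I = 2.05·e^(−0.0484·1/12) + 0.72·e^(−0.0484·2/12) + 0.51·e^(−0.0484·5/12) = 3.2558
Fair futures F* = (S − I)·e^(rT) = (84.17 − 3.2558)·e^0.036300 = 80.9142 × 1.036967 = 83.9054
Market A$80.14 < fair 83.9054: forward underpriced → reverse cash-and-carry (short the stock, invest proceeds at r, pay the dividends, go long the forward).
Profit at T = |F_mkt − F*| = |80.14 − 83.9054| = A$3.77 per share

A$3.77 per share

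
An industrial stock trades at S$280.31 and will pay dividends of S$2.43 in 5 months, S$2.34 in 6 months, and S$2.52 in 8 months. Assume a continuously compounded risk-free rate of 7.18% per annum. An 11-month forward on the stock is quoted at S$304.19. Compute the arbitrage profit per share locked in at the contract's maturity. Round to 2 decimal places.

PV(dividends) I = 2.43·e^(−0.0718·5/12) + 2.34·e^(−0.0718·6/12) + 2.52·e^(−0.0718·8/12) = 7.0181
Fair forward F* = (S − I)·e^(rT) = (280.31 − 7.0181)·e^0.065817 = 273.2919 × 1.068031 = 291.8842
Market S$304.19 > fair 291.8842: forward overpriced → cash-and-carry (borrow at r, buy the stock and collect the dividends, short the forward).
Profit at T = |F_mkt − F*| = |304.19 − 291.8842| = S$12.31 per share

S$12.31 per share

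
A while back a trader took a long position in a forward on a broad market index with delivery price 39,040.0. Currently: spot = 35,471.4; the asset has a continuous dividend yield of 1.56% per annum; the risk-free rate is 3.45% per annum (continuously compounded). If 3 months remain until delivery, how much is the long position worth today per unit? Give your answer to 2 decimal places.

-3371.40

Current fair forward for the remaining 3 months: F = S·e^((r − q)·T), (r − q) = 0.0345 − 0.0156 = 0.0189
F = 35471.4 · e^(0.0189 × 3/12) = 35471.4 × 1.00473618 = 35639.3989
Value of long forward = (F − K)·e^(−rT) = (35639.3989 − 39040.0) · e^(−0.0345·3/12)
= -3400.6011 × 0.99141209 = -3371.40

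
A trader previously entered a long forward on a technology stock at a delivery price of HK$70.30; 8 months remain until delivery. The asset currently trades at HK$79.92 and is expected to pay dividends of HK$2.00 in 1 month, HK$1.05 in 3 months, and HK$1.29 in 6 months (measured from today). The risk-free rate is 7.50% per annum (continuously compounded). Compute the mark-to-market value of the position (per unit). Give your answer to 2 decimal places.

HK$8.79

PV(remaining dividends) I = 2.00·e^(−0.0750·1/12) + 1.05·e^(−0.0750·3/12) + 1.29·e^(−0.0750·6/12) = 4.2606
Current forward F = (S − I)·e^(rT) = (79.92 − 4.2606)·e^(0.0750·8/12) = 75.6594 × 1.051271 = 79.5385
Value (long) = (F − K)·e^(−rT) = (79.5385 − 70.30) × 0.951229 = 8.7879
Value = HK$8.79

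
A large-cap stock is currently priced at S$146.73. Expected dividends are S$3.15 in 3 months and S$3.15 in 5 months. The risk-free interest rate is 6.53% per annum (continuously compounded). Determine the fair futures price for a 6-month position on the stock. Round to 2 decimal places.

S$145.23

PV(dividends) I = 3.15·e^(−0.0653·3/12) + 3.15·e^(−0.0653·5/12)
I = 3.0990 + 3.0654 = 6.1644
F = (S − I)·e^(rT) = (146.73 − 6.1644) · e^(0.0653·6/12)
= 140.5656 · e^0.032650 = 140.5656 × 1.033189 = S$145.23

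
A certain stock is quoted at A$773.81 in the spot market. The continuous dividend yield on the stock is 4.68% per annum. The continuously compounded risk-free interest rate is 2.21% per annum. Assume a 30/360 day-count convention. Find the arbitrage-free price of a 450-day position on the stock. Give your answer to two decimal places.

F = S·e^((r − q)T) = 773.81 · e^((0.0221 − 0.0468) × 450/360)
= 773.81 · e^-0.030875 = 773.81 × 0.969597
F = A$750.28

A$750.28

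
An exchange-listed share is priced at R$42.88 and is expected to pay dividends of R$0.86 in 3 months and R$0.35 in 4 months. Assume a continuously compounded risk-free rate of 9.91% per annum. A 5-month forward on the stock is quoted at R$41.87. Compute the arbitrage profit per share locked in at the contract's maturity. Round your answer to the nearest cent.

R$1.59 per share

PV(dividends) I = 0.86·e^(−0.0991·3/12) + 0.35·e^(−0.0991·4/12) = 1.1776
Fair forward F* = (S − I)·e^(rT) = (42.88 − 1.1776)·e^0.041292 = 41.7024 × 1.042156 = 43.4604
Market R$41.87 < fair 43.4604: forward underpriced → reverse cash-and-carry (short the stock, invest proceeds at r, pay the dividends, go long the forward).
Profit at T = |F_mkt − F*| = |41.87 − 43.4604| = R$1.59 per share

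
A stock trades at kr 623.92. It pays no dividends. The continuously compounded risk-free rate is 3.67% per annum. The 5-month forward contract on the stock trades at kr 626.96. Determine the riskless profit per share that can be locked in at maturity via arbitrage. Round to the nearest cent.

Fair forward: F* = S·e^(carry·T), with carry = r = 0.0367
F* = 623.92 · e^(0.0367 × 5/12) = 623.92 · e^0.015292 = 623.92 × 1.015410 = kr 633.5346
Market kr 626.96 < fair kr 633.5346: forward underpriced → reverse cash-and-carry (short spot, go long the forward).
At maturity, profit = |F_mkt − F*| = |626.96 − 633.5346| = kr 6.57 per share

kr 6.57 per share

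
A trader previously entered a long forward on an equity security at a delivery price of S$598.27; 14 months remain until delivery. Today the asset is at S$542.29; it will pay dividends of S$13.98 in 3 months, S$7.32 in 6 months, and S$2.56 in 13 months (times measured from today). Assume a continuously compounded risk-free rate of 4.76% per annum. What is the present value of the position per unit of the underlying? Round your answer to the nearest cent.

-S$47.06

PV(remaining dividends) I = 13.98·e^(−0.0476·3/12) + 7.32·e^(−0.0476·6/12) + 2.56·e^(−0.0476·13/12) = 23.3938
Current forward F = (S − I)·e^(rT) = (542.29 − 23.3938)·e^(0.0476·14/12) = 518.8962 × 1.057104 = 548.5272
Value (long) = (F − K)·e^(−rT) = (548.5272 − 598.27) × 0.945980 = -47.0557
Value = -S$47.06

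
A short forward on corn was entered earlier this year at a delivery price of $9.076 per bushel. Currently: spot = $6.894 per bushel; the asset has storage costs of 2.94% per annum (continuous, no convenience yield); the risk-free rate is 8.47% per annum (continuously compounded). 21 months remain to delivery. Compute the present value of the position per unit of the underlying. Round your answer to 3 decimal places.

$0.568 per bushel

Current fair forward for the remaining 21 months: F = S·e^((r + u)·T), (r + u) = 0.0847 + 0.0294 = 0.1141
F = 6.894 · e^(0.1141 × 21/12) = 6.894 × 1.221006 = 8.4176
Value of long forward = (F − K)·e^(−rT) = (8.4176 − 9.076) · e^(−0.0847·21/12)
= -0.6584 × 0.862237 = -0.568
Short position value = −(long value) = $0.568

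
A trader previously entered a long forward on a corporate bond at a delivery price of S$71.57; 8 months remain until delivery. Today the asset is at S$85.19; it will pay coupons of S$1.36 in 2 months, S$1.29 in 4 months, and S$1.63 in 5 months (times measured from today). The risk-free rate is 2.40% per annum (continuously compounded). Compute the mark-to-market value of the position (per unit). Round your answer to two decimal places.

S$10.51

PV(remaining coupons) I = 1.36·e^(−0.0240·2/12) + 1.29·e^(−0.0240·4/12) + 1.63·e^(−0.0240·5/12) = 4.2481
Current forward F = (S − I)·e^(rT) = (85.19 − 4.2481)·e^(0.0240·8/12) = 80.9419 × 1.016129 = 82.2474
Value (long) = (F − K)·e^(−rT) = (82.2474 − 71.57) × 0.984127 = 10.5079
Value = S$10.51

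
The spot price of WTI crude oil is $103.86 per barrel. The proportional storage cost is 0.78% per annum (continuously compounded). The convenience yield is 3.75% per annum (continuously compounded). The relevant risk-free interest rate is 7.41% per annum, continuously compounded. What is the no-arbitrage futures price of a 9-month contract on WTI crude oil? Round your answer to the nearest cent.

$107.38 per barrel

Net carry = r + u − y = 0.0741 + 0.0078 − 0.0375 = 0.0444
F = S·e^((r+u−y)T) = 103.86 · e^(0.0444 × 9/12) = 103.86 · e^0.033300
= 103.86 × 1.033861 = $107.38 per barrel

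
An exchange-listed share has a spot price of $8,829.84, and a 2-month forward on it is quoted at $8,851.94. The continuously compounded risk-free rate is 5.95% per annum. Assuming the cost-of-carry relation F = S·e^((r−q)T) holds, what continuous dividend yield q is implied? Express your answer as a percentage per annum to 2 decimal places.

4.45%

From F = S·e^((r−q)T): (r − q) = ln(F/S)/T
ln(8851.94/8829.84) = ln(1.002503) = 0.002500
(r − q) = 0.002500 / (2/12) = 0.015000
q = r − ln(F/S)/T = 0.0595 − 0.015000 = 0.044500
q = 4.45%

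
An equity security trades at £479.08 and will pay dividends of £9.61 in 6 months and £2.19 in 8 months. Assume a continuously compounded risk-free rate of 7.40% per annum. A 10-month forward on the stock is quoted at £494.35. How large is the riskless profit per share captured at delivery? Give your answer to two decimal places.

£3.14 per share

PV(dividends) I = 9.61·e^(−0.0740·6/12) + 2.19·e^(−0.0740·8/12) = 11.3455
Fair forward F* = (S − I)·e^(rT) = (479.08 − 11.3455)·e^0.061667 = 467.7345 × 1.063608 = 497.4862
Market £494.35 < fair 497.4862: forward underpriced → reverse cash-and-carry (short the stock, invest proceeds at r, pay the dividends, go long the forward).
Profit at T = |F_mkt − F*| = |494.35 − 497.4862| = £3.14 per share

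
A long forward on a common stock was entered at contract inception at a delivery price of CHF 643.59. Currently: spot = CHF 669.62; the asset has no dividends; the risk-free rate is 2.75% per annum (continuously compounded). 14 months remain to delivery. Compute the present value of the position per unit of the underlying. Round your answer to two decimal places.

CHF 46.35

Current fair forward for the remaining 14 months: F = S·e^(r·T), r = 0.0275
F = 669.62 · e^(0.0275 × 14/12) = 669.62 × 1.032604 = 691.4523
Value of long forward = (F − K)·e^(−rT) = (691.4523 − 643.59) · e^(−0.0275·14/12)
= 47.8623 × 0.968426 = 46.35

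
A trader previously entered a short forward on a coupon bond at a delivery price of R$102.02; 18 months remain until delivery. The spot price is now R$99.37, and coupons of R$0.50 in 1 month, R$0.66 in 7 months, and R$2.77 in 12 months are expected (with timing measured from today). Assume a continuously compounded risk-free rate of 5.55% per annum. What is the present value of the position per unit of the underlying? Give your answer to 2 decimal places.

PV(remaining coupons) I = 0.50·e^(−0.0555·1/12) + 0.66·e^(−0.0555·7/12) + 2.77·e^(−0.0555·12/12) = 3.7571
Current forward F = (S − I)·e^(rT) = (99.37 − 3.7571)·e^(0.0555·18/12) = 95.6129 × 1.086813 = 103.9133
Value (long) = (F − K)·e^(−rT) = (103.9133 − 102.02) × 0.920121 = 1.7421
Short position value = −(long value) = -R$1.74

-R$1.74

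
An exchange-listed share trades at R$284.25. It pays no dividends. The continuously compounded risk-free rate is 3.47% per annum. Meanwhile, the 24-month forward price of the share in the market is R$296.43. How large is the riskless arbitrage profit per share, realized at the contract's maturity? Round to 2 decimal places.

R$8.25 per share

Fair forward: F* = S·e^(carry·T), with carry = r = 0.0347
F* = 284.25 · e^(0.0347 × 24/12) = 284.25 · e^0.069400 = 284.25 × 1.071865 = R$304.6776
Market R$296.43 < fair R$304.6776: forward underpriced → reverse cash-and-carry (short spot, go long the forward).
At maturity, profit = |F_mkt − F*| = |296.43 − 304.6776| = R$8.25 per share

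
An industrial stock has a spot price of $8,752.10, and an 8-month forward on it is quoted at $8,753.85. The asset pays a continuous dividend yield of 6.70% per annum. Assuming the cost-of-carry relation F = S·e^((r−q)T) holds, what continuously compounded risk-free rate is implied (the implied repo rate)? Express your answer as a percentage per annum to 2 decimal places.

6.73%

From F = S·e^((r−q)T): (r − q) = ln(F/S)/T
ln(8753.85/8752.10) = ln(1.000200) = 0.000200
(r − q) = 0.000200 / (8/12) = 0.000300
r = ln(F/S)/T + q = 0.000300 + 0.0670 = 0.067300
r = 6.73%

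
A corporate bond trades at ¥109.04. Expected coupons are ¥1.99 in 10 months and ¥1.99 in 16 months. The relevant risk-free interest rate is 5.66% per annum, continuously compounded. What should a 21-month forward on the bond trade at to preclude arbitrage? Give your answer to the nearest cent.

PV(coupons) I = 1.99·e^(−0.0566·10/12) + 1.99·e^(−0.0566·16/12)
I = 1.8983 + 1.8453 = 3.7436
F = (S − I)·e^(rT) = (109.04 − 3.7436) · e^(0.0566·21/12)
= 105.2964 · e^0.099050 = 105.2964 × 1.104122 = ¥116.26

¥116.26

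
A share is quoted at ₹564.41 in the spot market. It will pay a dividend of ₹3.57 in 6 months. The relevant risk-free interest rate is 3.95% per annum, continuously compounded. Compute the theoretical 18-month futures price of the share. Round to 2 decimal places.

₹595.15

PV(dividends) I = 3.57·e^(−0.0395·6/12)
I = 3.5002
F = (S − I)·e^(rT) = (564.41 − 3.5002) · e^(0.0395·18/12)
= 560.9098 · e^0.059250 = 560.9098 × 1.061040 = ₹595.15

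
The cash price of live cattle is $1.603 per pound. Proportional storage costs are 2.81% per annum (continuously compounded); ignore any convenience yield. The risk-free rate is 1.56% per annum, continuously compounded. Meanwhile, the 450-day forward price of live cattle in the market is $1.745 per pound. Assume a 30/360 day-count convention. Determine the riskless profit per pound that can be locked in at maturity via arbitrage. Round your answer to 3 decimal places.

$0.052 per pound

Fair forward: F* = S·e^(carry·T), with carry = (r + u) = 0.0156 + 0.0281 = 0.0437
F* = 1.603 · e^(0.0437 × 450/360) = 1.603 · e^0.054625 = 1.603 × 1.056144 = $1.6930
Market $1.745 > fair $1.6930: forward overpriced → cash-and-carry (buy spot, short the forward).
At maturity, profit = |F_mkt − F*| = |1.745 − 1.6930| = $0.052 per pound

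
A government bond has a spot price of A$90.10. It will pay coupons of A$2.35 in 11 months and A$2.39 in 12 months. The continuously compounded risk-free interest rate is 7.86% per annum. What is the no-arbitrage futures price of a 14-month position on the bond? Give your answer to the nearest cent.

PV(coupons) I = 2.35·e^(−0.0786·11/12) + 2.39·e^(−0.0786·12/12)
I = 2.1866 + 2.2093 = 4.3959
F = (S − I)·e^(rT) = (90.10 − 4.3959) · e^(0.0786·14/12)
= 85.7041 · e^0.091700 = 85.7041 × 1.096036 = A$93.93

A$93.93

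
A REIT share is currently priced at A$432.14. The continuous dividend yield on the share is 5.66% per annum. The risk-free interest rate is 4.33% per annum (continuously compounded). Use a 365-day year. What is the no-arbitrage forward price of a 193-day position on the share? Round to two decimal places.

F = S·e^((r − q)T) = 432.14 · e^((0.0433 − 0.0566) × 193/365)
= 432.14 · e^-0.007033 = 432.14 × 0.992992
F = A$429.11

A$429.11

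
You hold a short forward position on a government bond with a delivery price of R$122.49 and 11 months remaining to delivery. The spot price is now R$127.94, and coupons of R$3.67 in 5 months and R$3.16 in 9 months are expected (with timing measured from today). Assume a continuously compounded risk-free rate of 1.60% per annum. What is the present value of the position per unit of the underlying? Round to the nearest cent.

-R$0.47

PV(remaining coupons) I = 3.67·e^(−0.0160·5/12) + 3.16·e^(−0.0160·9/12) = 6.7679
Current forward F = (S − I)·e^(rT) = (127.94 − 6.7679)·e^(0.0160·11/12) = 121.1721 × 1.014775 = 122.9624
Value (long) = (F − K)·e^(−rT) = (122.9624 − 122.49) × 0.985440 = 0.4655
Short position value = −(long value) = -R$0.47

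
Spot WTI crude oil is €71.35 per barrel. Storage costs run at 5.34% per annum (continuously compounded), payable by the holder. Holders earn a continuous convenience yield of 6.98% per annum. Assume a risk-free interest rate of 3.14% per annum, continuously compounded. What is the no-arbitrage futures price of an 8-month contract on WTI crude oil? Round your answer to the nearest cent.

€72.07 per barrel

Net carry = r + u − y = 0.0314 + 0.0534 − 0.0698 = 0.0150
F = S·e^((r+u−y)T) = 71.35 · e^(0.0150 × 8/12) = 71.35 · e^0.010000
= 71.35 × 1.010050 = €72.07 per barrel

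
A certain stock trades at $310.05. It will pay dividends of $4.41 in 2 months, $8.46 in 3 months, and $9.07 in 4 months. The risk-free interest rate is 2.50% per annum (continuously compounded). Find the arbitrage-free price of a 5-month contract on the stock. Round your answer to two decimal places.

$291.27

PV(dividends) I = 4.41·e^(−0.0250·2/12) + 8.46·e^(−0.0250·3/12) + 9.07·e^(−0.0250·4/12)
I = 4.3917 + 8.4073 + 8.9947 = 21.7937
F = (S − I)·e^(rT) = (310.05 − 21.7937) · e^(0.0250·5/12)
= 288.2563 · e^0.010417 = 288.2563 × 1.010471 = $291.27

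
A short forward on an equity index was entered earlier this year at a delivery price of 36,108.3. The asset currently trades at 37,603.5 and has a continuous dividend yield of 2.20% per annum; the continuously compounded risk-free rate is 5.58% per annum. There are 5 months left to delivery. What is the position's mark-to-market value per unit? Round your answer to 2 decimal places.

Current fair forward for the remaining 5 months: F = S·e^((r − q)·T), (r − q) = 0.0558 − 0.0220 = 0.0338
F = 37603.5 · e^(0.0338 × 5/12) = 37603.5 × 1.01418297 = 38136.8293
Value of long forward = (F − K)·e^(−rT) = (38136.8293 − 36108.3) · e^(−0.0558·5/12)
= 2028.5293 × 0.97701820 = 1981.91
Short position value = −(long value) = -1981.91

-1981.91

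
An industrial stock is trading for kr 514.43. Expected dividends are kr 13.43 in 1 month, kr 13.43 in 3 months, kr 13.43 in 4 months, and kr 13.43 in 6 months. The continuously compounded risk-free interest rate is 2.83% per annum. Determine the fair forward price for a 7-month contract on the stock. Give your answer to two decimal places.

kr 468.83

PV(dividends) I = 13.43·e^(−0.0283·1/12) + 13.43·e^(−0.0283·3/12) + 13.43·e^(−0.0283·4/12) + 13.43·e^(−0.0283·6/12)
I = 13.3984 + 13.3353 + 13.3039 + 13.2413 = 53.2789
F = (S − I)·e^(rT) = (514.43 − 53.2789) · e^(0.0283·7/12)
= 461.1511 · e^0.016508 = 461.1511 × 1.016645 = kr 468.83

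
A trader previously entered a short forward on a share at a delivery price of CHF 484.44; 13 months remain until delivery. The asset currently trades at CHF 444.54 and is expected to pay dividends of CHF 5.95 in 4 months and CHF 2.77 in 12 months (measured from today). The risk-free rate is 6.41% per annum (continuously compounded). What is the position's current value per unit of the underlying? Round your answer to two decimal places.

CHF 15.82

PV(remaining dividends) I = 5.95·e^(−0.0641·4/12) + 2.77·e^(−0.0641·12/12) = 8.4222
Current forward F = (S − I)·e^(rT) = (444.54 − 8.4222)·e^(0.0641·13/12) = 436.1178 × 1.071910 = 467.4790
Value (long) = (F − K)·e^(−rT) = (467.4790 − 484.44) × 0.932915 = -15.8232
Short position value = −(long value) = CHF 15.82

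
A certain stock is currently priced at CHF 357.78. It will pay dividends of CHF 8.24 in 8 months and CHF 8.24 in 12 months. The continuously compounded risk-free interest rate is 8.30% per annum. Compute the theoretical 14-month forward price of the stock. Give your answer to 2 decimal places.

CHF 377.21

PV(dividends) I = 8.24·e^(−0.0830·8/12) + 8.24·e^(−0.0830·12/12)
I = 7.7964 + 7.5837 = 15.3801
F = (S − I)·e^(rT) = (357.78 − 15.3801) · e^(0.0830·14/12)
= 342.3999 · e^0.096833 = 342.3999 × 1.101676 = CHF 377.21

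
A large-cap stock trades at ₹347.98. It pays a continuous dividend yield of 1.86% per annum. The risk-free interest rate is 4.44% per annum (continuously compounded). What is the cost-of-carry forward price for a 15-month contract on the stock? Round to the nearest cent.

₹359.39

F = S·e^((r − q)T) = 347.98 · e^((0.0444 − 0.0186) × 15/12)
= 347.98 · e^0.032250 = 347.98 × 1.032776
F = ₹359.39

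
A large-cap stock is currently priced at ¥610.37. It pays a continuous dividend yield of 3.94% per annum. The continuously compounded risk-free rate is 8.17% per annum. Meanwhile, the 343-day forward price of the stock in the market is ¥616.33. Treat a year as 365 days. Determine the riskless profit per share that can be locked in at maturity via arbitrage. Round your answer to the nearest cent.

Fair forward: F* = S·e^(carry·T), with carry = (r − q) = 0.0817 − 0.0394 = 0.0423
F* = 610.37 · e^(0.0423 × 343/365) = 610.37 · e^0.039750 = 610.37 × 1.040551 = ¥635.1211
Market ¥616.33 < fair ¥635.1211: forward underpriced → reverse cash-and-carry (short spot, go long the forward).
At maturity, profit = |F_mkt − F*| = |616.33 − 635.1211| = ¥18.79 per share

¥18.79 per share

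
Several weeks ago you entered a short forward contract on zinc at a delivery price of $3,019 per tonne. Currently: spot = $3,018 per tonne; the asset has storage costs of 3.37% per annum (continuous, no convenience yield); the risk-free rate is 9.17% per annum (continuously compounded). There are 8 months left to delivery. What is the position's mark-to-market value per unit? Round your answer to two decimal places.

-$246.61 per tonne

Current fair forward for the remaining 8 months: F = S·e^((r + u)·T), (r + u) = 0.0917 + 0.0337 = 0.1254
F = 3018 · e^(0.1254 × 8/12) = 3018 × 1.08719393 = 3281.1513
Value of long forward = (F − K)·e^(−rT) = (3281.1513 − 3019) · e^(−0.0917·8/12)
= 262.1513 × 0.94069781 = 246.61
Short position value = −(long value) = -$246.61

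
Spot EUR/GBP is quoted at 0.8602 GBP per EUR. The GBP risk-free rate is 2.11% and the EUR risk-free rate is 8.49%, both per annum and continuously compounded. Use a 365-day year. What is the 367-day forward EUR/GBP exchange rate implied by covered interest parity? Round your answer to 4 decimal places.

F = S·e^((r_GBP − r_EUR)T) = 0.8602 · e^((0.0211 − 0.0849) × 367/365)
= 0.8602 · e^-0.064150 = 0.8602 × 0.937864
F = 0.8068 GBP per EUR

0.8068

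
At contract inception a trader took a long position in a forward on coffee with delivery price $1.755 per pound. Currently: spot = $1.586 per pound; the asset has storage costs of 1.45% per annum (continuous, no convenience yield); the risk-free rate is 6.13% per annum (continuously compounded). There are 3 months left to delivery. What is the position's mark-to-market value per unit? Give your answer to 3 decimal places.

-$0.137 per pound

Current fair forward for the remaining 3 months: F = S·e^((r + u)·T), (r + u) = 0.0613 + 0.0145 = 0.0758
F = 1.586 · e^(0.0758 × 3/12) = 1.586 × 1.019131 = 1.6163
Value of long forward = (F − K)·e^(−rT) = (1.6163 − 1.755) · e^(−0.0613·3/12)
= -0.1387 × 0.984792 = -0.137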